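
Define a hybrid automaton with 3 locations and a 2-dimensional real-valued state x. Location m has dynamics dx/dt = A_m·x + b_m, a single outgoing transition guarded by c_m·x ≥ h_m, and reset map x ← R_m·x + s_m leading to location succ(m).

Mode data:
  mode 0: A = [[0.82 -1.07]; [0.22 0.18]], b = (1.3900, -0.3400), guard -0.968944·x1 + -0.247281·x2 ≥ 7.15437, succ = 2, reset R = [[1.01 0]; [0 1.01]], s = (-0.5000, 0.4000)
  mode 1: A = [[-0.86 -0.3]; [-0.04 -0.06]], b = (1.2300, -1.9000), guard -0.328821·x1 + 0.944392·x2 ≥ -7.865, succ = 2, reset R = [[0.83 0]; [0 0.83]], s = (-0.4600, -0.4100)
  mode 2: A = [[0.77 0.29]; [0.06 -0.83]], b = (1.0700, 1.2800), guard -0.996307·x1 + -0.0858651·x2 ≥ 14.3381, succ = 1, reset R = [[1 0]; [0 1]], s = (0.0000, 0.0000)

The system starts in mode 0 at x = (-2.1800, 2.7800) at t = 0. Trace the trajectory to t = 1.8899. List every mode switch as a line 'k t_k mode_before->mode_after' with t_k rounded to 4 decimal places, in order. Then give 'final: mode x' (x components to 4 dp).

Mode 0: guard c·x = 7.1544 hit at Δt = 1.1304 (t = 1.1304), x⁻ = (-7.8223, 1.7187) → reset → x⁺ = (-8.4005, 2.1358), jump to mode 2
Mode 2: flow for 0.7595 to horizon, guard not reached → x = (-13.4244, 1.4891)

1 1.1304 0->2
final: 2 -13.4244 1.4891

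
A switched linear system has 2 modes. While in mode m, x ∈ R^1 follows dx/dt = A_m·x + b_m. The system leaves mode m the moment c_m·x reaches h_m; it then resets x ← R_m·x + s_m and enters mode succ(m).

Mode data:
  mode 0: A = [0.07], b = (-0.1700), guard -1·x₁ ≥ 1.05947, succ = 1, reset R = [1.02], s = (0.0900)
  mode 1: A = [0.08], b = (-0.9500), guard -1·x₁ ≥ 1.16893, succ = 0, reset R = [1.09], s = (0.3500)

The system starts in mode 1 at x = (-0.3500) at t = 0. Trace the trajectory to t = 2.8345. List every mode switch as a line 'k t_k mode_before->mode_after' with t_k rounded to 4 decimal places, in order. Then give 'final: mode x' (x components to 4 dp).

Mode 1: guard c·x = 1.1689 hit at Δt = 0.8105 (t = 0.8105), x⁻ = (-1.1689) → reset → x⁺ = (-0.9241), jump to mode 0
Mode 0: guard c·x = 1.0595 hit at Δt = 0.5653 (t = 1.3758), x⁻ = (-1.0595) → reset → x⁺ = (-0.9907), jump to mode 1
Mode 1: guard c·x = 1.1689 hit at Δt = 0.1720 (t = 1.5478), x⁻ = (-1.1689) → reset → x⁺ = (-0.9241), jump to mode 0
Mode 0: guard c·x = 1.0595 hit at Δt = 0.5653 (t = 2.1132), x⁻ = (-1.0595) → reset → x⁺ = (-0.9907), jump to mode 1
Mode 1: guard c·x = 1.1689 hit at Δt = 0.1720 (t = 2.2852), x⁻ = (-1.1689) → reset → x⁺ = (-0.9241), jump to mode 0
Mode 0: flow for 0.5493 to horizon, guard not reached → x = (-1.0556)

1 0.8105 1->0
2 1.3758 0->1
3 1.5478 1->0
4 2.1132 0->1
5 2.2852 1->0
final: 0 -1.0556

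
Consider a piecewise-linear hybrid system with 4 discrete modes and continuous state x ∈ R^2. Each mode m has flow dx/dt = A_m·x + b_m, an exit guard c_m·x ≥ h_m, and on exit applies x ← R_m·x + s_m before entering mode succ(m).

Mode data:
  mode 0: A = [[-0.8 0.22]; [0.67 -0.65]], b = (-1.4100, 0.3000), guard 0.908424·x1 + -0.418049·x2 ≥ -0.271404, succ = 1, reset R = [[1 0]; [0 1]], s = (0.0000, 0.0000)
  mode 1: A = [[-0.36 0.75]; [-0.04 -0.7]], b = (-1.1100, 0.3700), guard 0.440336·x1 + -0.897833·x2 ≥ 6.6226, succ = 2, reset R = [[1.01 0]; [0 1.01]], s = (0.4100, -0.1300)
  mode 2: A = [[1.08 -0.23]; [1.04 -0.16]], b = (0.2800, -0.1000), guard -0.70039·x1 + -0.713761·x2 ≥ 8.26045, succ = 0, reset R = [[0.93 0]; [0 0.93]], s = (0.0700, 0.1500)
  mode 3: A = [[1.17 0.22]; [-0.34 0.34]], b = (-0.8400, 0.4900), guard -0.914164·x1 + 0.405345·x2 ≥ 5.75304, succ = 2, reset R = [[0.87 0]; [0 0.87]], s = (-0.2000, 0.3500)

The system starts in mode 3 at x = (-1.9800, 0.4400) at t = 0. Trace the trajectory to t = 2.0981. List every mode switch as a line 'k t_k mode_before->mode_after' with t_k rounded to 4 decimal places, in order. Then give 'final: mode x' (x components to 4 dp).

Mode 3: guard c·x = 5.7530 hit at Δt = 0.7385 (t = 0.7385), x⁻ = (-5.4288, 1.9496) → reset → x⁺ = (-4.9230, 2.0461), jump to mode 2
Mode 2: guard c·x = 8.2605 hit at Δt = 0.6106 (t = 1.3491), x⁻ = (-9.3274, -2.4205) → reset → x⁺ = (-8.6045, -2.1010), jump to mode 0
Mode 0: flow for 0.7490 to horizon, guard not reached → x = (-5.9254, -3.8950)

1 0.7385 3->2
2 1.3491 2->0
final: 0 -5.9254 -3.8950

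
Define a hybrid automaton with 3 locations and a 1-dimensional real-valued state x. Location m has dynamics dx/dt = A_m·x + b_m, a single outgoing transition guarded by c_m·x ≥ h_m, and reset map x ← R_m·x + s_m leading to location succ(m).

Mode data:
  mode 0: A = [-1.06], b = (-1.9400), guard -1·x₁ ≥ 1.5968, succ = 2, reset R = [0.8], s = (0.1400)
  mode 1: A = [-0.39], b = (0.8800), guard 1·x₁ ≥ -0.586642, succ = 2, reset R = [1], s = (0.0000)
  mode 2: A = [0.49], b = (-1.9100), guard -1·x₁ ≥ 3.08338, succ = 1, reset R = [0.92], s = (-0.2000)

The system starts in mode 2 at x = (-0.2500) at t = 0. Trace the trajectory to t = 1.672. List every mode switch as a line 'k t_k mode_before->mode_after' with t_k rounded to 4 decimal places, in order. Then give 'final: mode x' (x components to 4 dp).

Mode 2: guard c·x = 3.0834 hit at Δt = 1.0625 (t = 1.0625), x⁻ = (-3.0834) → reset → x⁺ = (-3.0367), jump to mode 1
Mode 1: flow for 0.6095 to horizon, guard not reached → x = (-1.9169)

1 1.0625 2->1
final: 1 -1.9169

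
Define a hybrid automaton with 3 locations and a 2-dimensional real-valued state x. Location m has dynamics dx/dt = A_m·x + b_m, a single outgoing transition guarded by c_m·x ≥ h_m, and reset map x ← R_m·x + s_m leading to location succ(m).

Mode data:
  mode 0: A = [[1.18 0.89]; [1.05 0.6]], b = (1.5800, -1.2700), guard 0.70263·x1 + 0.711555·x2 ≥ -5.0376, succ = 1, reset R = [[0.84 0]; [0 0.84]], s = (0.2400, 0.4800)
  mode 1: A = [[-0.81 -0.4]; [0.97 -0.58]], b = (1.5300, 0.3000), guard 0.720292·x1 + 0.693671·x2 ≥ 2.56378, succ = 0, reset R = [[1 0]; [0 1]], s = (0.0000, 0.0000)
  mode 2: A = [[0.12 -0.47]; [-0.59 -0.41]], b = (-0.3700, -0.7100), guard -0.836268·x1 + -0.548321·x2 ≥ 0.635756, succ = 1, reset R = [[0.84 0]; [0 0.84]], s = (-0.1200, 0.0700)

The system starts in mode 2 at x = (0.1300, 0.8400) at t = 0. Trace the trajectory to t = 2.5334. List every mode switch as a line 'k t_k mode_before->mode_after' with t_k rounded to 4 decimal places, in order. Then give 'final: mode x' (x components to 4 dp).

1 1.5422 2->1
final: 1 0.7084 0.3399

Mode 2: guard c·x = 0.6358 hit at Δt = 1.5422 (t = 1.5422), x⁻ = (-0.6805, -0.1217) → reset → x⁺ = (-0.6916, -0.0322), jump to mode 1
Mode 1: flow for 0.9912 to horizon, guard not reached → x = (0.7084, 0.3399)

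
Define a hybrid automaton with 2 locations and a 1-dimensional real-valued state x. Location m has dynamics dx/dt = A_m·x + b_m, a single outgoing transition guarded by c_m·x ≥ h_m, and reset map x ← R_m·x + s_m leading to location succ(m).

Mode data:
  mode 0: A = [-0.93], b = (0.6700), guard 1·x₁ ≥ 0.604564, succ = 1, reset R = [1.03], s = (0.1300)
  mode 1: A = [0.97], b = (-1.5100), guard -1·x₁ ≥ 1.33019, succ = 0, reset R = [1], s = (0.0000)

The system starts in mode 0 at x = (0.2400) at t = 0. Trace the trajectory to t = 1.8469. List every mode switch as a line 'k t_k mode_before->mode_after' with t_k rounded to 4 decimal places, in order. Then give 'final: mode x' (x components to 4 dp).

Mode 0: guard c·x = 0.6046 hit at Δt = 1.5293 (t = 1.5293), x⁻ = (0.6046) → reset → x⁺ = (0.7527), jump to mode 1
Mode 1: flow for 0.3176 to horizon, guard not reached → x = (0.4626)

1 1.5293 0->1
final: 1 0.4626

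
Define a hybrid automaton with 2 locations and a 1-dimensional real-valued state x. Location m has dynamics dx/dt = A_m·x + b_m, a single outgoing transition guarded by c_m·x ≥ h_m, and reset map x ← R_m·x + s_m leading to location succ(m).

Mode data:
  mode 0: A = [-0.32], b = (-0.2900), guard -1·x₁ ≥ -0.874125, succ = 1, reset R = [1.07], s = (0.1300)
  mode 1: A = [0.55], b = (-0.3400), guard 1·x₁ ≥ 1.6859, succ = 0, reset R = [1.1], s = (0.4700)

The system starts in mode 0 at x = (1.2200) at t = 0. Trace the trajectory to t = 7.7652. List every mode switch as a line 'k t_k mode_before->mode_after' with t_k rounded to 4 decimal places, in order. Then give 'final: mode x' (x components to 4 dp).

1 0.5548 0->1
2 2.1374 1->0
3 3.9995 0->1
4 5.5821 1->0
5 7.4443 0->1
final: 1 1.1516

Mode 0: guard c·x = -0.8741 hit at Δt = 0.5548 (t = 0.5548), x⁻ = (0.8741) → reset → x⁺ = (1.0653), jump to mode 1
Mode 1: guard c·x = 1.6859 hit at Δt = 1.5826 (t = 2.1374), x⁻ = (1.6859) → reset → x⁺ = (2.3245), jump to mode 0
Mode 0: guard c·x = -0.8741 hit at Δt = 1.8621 (t = 3.9995), x⁻ = (0.8741) → reset → x⁺ = (1.0653), jump to mode 1
Mode 1: guard c·x = 1.6859 hit at Δt = 1.5826 (t = 5.5821), x⁻ = (1.6859) → reset → x⁺ = (2.3245), jump to mode 0
Mode 0: guard c·x = -0.8741 hit at Δt = 1.8621 (t = 7.4443), x⁻ = (0.8741) → reset → x⁺ = (1.0653), jump to mode 1
Mode 1: flow for 0.3209 to horizon, guard not reached → x = (1.1516)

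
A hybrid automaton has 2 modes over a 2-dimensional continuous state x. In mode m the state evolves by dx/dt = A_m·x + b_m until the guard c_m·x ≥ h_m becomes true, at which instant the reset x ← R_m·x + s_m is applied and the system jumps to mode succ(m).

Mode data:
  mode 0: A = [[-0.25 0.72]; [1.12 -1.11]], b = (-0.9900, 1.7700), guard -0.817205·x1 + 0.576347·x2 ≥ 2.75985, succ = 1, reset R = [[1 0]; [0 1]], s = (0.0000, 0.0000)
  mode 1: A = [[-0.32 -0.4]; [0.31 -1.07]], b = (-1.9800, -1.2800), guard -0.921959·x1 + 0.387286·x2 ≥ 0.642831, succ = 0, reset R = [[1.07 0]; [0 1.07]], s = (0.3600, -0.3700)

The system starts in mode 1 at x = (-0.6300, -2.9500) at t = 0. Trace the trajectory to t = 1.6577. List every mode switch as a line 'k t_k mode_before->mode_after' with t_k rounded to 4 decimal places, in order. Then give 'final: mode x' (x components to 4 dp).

Mode 1: guard c·x = 0.6428 hit at Δt = 1.2085 (t = 1.2085), x⁻ = (-1.5033, -1.9189) → reset → x⁺ = (-1.2486, -2.4233), jump to mode 0
Mode 0: flow for 0.4492 to horizon, guard not reached → x = (-2.1180, -1.5392)

1 1.2085 1->0
final: 0 -2.1180 -1.5392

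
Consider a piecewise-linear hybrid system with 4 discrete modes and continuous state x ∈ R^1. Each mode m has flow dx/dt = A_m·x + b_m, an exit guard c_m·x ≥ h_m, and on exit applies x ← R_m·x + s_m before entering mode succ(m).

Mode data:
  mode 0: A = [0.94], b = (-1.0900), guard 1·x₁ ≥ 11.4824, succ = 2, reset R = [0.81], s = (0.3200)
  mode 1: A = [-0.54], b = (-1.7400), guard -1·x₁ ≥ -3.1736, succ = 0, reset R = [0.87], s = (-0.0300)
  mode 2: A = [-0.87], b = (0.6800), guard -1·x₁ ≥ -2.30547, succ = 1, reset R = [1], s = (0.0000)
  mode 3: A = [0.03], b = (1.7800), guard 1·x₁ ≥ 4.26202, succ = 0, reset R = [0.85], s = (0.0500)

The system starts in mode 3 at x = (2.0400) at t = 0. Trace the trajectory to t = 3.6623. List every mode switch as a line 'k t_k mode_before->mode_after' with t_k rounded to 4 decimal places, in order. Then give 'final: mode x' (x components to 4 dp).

1 1.1855 3->0
2 2.6885 0->2
final: 2 4.5702

Mode 3: guard c·x = 4.2620 hit at Δt = 1.1855 (t = 1.1855), x⁻ = (4.2620) → reset → x⁺ = (3.6727), jump to mode 0
Mode 0: guard c·x = 11.4824 hit at Δt = 1.5030 (t = 2.6885), x⁻ = (11.4824) → reset → x⁺ = (9.6207), jump to mode 2
Mode 2: flow for 0.9738 to horizon, guard not reached → x = (4.5702)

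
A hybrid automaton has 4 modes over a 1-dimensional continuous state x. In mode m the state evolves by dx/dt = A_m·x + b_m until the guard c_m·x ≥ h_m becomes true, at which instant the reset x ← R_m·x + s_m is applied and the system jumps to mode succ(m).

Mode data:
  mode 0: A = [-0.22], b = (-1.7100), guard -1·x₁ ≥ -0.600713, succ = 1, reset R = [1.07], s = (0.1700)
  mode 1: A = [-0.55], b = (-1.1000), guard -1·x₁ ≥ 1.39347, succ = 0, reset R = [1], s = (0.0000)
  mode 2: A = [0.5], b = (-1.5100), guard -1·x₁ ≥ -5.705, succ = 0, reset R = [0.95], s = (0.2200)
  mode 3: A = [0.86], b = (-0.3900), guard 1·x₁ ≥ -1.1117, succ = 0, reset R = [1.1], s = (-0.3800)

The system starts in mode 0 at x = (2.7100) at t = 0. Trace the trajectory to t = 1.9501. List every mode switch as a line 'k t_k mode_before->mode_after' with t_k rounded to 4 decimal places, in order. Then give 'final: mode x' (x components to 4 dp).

1 1.0212 0->1
final: 1 -0.3125

Mode 0: guard c·x = -0.6007 hit at Δt = 1.0212 (t = 1.0212), x⁻ = (0.6007) → reset → x⁺ = (0.8128), jump to mode 1
Mode 1: flow for 0.9289 to horizon, guard not reached → x = (-0.3125)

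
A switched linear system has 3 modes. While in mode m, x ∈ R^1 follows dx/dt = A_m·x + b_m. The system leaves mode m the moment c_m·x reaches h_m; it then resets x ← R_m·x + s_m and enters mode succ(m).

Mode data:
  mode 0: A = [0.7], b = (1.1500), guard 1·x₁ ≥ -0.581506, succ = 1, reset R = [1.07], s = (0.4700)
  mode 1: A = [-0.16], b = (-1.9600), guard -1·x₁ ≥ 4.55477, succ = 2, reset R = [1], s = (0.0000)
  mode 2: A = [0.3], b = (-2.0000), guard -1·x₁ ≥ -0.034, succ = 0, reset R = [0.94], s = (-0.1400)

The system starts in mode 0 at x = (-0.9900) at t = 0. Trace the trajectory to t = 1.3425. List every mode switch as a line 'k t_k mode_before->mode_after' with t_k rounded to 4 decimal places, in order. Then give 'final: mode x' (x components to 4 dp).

Mode 0: guard c·x = -0.5815 hit at Δt = 0.6942 (t = 0.6942), x⁻ = (-0.5815) → reset → x⁺ = (-0.1522), jump to mode 1
Mode 1: flow for 0.6483 to horizon, guard not reached → x = (-1.3442)

1 0.6942 0->1
final: 1 -1.3442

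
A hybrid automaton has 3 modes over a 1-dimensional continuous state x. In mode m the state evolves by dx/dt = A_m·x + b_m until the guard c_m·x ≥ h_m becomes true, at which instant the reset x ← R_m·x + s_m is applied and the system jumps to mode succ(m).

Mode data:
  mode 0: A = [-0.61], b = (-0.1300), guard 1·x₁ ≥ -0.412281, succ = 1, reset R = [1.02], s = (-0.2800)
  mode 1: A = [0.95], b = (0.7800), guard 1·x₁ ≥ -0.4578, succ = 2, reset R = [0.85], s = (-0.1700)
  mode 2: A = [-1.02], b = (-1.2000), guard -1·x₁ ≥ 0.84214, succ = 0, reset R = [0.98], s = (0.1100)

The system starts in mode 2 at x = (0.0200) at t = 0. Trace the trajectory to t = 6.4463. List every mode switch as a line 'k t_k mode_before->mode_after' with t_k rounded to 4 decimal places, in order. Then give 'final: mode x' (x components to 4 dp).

Mode 2: guard c·x = 0.8421 hit at Δt = 1.2500 (t = 1.2500), x⁻ = (-0.8421) → reset → x⁺ = (-0.7153), jump to mode 0
Mode 0: guard c·x = -0.4123 hit at Δt = 1.5161 (t = 2.7661), x⁻ = (-0.4123) → reset → x⁺ = (-0.7005), jump to mode 1
Mode 1: guard c·x = -0.4578 hit at Δt = 1.1613 (t = 3.9274), x⁻ = (-0.4578) → reset → x⁺ = (-0.5591), jump to mode 2
Mode 2: guard c·x = 0.8421 hit at Δt = 0.6013 (t = 4.5287), x⁻ = (-0.8421) → reset → x⁺ = (-0.7153), jump to mode 0
Mode 0: guard c·x = -0.4123 hit at Δt = 1.5161 (t = 6.0448), x⁻ = (-0.4123) → reset → x⁺ = (-0.7005), jump to mode 1
Mode 1: flow for 0.4015 to horizon, guard not reached → x = (-0.6446)

1 1.2500 2->0
2 2.7661 0->1
3 3.9274 1->2
4 4.5287 2->0
5 6.0448 0->1
final: 1 -0.6446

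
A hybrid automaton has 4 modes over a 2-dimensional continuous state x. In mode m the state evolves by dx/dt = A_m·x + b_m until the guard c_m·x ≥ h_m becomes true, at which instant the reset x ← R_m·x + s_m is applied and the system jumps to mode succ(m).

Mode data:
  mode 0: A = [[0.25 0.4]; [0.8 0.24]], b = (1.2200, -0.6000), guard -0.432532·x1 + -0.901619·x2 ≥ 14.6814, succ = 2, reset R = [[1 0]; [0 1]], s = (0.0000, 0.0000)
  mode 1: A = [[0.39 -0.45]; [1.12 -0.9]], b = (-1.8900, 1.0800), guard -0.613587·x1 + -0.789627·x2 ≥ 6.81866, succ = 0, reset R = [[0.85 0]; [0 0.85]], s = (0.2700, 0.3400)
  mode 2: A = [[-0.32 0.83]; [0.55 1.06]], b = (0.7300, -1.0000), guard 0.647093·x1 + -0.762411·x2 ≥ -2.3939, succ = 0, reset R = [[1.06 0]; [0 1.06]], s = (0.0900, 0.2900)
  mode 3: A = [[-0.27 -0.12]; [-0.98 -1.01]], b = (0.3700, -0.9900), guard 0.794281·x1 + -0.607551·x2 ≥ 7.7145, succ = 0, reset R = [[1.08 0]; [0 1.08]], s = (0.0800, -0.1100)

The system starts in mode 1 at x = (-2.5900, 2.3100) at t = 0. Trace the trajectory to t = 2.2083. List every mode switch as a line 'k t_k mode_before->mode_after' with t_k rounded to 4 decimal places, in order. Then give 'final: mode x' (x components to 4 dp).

Mode 1: guard c·x = 6.8187 hit at Δt = 1.2596 (t = 1.2596), x⁻ = (-7.2433, -3.0068) → reset → x⁺ = (-5.8868, -2.2158), jump to mode 0
Mode 0: flow for 0.9487 to horizon, guard not reached → x = (-8.4282, -9.2513)

1 1.2596 1->0
final: 0 -8.4282 -9.2513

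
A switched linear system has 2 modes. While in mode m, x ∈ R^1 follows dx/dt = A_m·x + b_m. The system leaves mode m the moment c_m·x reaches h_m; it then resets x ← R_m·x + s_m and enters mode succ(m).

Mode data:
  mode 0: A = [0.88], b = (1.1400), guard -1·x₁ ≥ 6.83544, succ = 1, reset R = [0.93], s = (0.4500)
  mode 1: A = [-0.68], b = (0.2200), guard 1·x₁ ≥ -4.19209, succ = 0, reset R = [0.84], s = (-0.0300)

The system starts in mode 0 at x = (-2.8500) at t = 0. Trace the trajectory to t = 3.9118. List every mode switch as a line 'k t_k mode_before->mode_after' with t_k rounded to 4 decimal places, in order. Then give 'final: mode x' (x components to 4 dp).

Mode 0: guard c·x = 6.8354 hit at Δt = 1.4441 (t = 1.4441), x⁻ = (-6.8354) → reset → x⁺ = (-5.9070), jump to mode 1
Mode 1: guard c·x = -4.1921 hit at Δt = 0.4734 (t = 1.9175), x⁻ = (-4.1921) → reset → x⁺ = (-3.5514), jump to mode 0
Mode 0: guard c·x = 6.8354 hit at Δt = 1.0210 (t = 2.9385), x⁻ = (-6.8354) → reset → x⁺ = (-5.9070), jump to mode 1
Mode 1: guard c·x = -4.1921 hit at Δt = 0.4734 (t = 3.4119), x⁻ = (-4.1921) → reset → x⁺ = (-3.5514), jump to mode 0
Mode 0: flow for 0.4999 to horizon, guard not reached → x = (-4.7980)

1 1.4441 0->1
2 1.9175 1->0
3 2.9385 0->1
4 3.4119 1->0
final: 0 -4.7980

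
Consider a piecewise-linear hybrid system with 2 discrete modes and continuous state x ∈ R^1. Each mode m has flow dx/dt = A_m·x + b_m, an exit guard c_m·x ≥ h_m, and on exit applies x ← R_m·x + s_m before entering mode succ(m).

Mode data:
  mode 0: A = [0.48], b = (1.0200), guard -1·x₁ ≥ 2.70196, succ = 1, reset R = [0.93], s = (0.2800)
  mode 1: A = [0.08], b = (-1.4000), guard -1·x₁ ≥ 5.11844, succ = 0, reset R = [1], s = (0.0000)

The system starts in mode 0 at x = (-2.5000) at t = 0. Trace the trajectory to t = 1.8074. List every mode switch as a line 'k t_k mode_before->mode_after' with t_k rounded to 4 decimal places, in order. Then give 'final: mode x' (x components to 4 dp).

Mode 0: guard c·x = 2.7020 hit at Δt = 0.8976 (t = 0.8976), x⁻ = (-2.7020) → reset → x⁺ = (-2.2328), jump to mode 1
Mode 1: flow for 0.9098 to horizon, guard not reached → x = (-3.7226)

1 0.8976 0->1
final: 1 -3.7226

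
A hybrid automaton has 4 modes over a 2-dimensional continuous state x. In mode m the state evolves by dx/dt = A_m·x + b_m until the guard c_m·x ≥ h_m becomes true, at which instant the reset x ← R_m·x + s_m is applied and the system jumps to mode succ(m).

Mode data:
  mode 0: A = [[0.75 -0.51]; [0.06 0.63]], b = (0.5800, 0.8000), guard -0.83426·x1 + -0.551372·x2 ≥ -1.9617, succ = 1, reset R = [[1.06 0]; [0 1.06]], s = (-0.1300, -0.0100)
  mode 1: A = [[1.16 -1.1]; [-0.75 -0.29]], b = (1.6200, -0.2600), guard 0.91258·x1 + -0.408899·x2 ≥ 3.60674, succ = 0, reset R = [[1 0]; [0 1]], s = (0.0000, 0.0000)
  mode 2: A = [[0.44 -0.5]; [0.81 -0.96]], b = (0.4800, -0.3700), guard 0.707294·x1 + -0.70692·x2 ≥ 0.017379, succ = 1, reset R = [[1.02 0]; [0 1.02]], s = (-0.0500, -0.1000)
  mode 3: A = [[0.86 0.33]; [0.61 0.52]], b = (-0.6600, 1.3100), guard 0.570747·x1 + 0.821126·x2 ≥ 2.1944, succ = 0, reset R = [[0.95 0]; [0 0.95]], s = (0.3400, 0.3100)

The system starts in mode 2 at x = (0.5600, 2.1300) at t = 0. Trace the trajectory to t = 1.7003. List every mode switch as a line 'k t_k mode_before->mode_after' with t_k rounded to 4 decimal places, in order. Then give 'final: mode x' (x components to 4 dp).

1 1.3086 2->1
final: 1 1.6247 0.1173

Mode 2: guard c·x = 0.0174 hit at Δt = 1.3086 (t = 1.3086), x⁻ = (0.6911, 0.6668) → reset → x⁺ = (0.6549, 0.5802), jump to mode 1
Mode 1: flow for 0.3917 to horizon, guard not reached → x = (1.6247, 0.1173)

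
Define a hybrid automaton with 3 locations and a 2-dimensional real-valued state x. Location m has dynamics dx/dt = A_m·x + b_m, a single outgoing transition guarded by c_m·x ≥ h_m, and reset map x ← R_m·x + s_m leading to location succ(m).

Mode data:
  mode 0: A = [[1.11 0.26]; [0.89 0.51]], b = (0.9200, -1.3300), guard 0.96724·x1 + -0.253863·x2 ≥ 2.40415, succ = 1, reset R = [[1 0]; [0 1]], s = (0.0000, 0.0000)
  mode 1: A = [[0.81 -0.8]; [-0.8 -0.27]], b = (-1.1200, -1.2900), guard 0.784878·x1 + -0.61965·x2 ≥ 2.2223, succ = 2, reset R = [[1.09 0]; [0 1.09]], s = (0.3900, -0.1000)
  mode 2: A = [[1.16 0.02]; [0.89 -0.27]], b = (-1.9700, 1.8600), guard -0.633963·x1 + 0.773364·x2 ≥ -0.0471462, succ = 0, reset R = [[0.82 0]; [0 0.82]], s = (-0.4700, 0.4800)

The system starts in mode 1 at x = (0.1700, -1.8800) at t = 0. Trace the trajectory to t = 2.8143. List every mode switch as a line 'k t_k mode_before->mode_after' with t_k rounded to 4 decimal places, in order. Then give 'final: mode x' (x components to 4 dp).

Mode 1: guard c·x = 2.2223 hit at Δt = 0.6480 (t = 0.6480), x⁻ = (0.8132, -2.5563) → reset → x⁺ = (1.2764, -2.8864), jump to mode 2
Mode 2: guard c·x = -0.0471 hit at Δt = 1.0261 (t = 1.6741), x⁻ = (0.2511, 0.1449) → reset → x⁺ = (-0.2641, 0.5988), jump to mode 0
Mode 0: flow for 1.1402 to horizon, guard not reached → x = (1.2129, -0.5954)

1 0.6480 1->2
2 1.6741 2->0
final: 0 1.2129 -0.5954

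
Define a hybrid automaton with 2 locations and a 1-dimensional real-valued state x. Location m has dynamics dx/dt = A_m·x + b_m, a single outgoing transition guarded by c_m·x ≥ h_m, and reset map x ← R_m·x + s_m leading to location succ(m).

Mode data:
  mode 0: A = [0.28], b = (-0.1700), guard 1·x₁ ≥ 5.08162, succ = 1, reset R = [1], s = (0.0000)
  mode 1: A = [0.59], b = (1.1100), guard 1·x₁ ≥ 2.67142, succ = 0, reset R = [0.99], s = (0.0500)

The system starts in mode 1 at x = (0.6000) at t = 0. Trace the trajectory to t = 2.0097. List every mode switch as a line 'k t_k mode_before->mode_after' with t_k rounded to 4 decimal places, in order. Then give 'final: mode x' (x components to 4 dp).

Mode 1: guard c·x = 2.6714 hit at Δt = 1.0287 (t = 1.0287), x⁻ = (2.6714) → reset → x⁺ = (2.6947), jump to mode 0
Mode 0: flow for 0.9810 to horizon, guard not reached → x = (3.3546)

1 1.0287 1->0
final: 0 3.3546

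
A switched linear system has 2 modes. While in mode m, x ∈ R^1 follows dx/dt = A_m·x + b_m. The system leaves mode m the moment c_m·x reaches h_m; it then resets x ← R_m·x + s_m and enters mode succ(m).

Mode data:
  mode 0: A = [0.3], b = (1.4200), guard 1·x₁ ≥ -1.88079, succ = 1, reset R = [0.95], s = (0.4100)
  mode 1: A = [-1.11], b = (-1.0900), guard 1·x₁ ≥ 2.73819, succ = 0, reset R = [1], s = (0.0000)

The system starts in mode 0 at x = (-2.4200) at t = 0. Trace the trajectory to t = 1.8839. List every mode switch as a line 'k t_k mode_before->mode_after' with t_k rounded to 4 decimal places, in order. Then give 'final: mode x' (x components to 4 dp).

Mode 0: guard c·x = -1.8808 hit at Δt = 0.6984 (t = 0.6984), x⁻ = (-1.8808) → reset → x⁺ = (-1.3768), jump to mode 1
Mode 1: flow for 1.1855 to horizon, guard not reached → x = (-1.0879)

1 0.6984 0->1
final: 1 -1.0879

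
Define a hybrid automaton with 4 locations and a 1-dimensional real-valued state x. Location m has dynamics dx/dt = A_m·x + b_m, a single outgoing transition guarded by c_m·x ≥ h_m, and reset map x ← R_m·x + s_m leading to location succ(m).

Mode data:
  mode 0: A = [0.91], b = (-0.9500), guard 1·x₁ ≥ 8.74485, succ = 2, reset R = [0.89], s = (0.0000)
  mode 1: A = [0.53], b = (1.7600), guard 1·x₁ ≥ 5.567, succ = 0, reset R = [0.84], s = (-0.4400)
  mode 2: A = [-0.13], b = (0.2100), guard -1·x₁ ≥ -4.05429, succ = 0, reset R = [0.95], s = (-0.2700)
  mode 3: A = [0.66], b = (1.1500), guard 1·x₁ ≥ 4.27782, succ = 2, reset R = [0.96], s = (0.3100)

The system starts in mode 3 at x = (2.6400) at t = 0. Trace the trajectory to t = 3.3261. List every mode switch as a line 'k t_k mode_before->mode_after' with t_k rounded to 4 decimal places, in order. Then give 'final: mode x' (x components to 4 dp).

Mode 3: guard c·x = 4.2778 hit at Δt = 0.4811 (t = 0.4811), x⁻ = (4.2778) → reset → x⁺ = (4.4167), jump to mode 2
Mode 2: guard c·x = -4.0543 hit at Δt = 1.0657 (t = 1.5468), x⁻ = (4.0543) → reset → x⁺ = (3.5816), jump to mode 0
Mode 0: guard c·x = 8.7448 hit at Δt = 1.2199 (t = 2.7667), x⁻ = (8.7449) → reset → x⁺ = (7.7829), jump to mode 2
Mode 2: flow for 0.5594 to horizon, guard not reached → x = (7.3503)

1 0.4811 3->2
2 1.5468 2->0
3 2.7667 0->2
final: 2 7.3503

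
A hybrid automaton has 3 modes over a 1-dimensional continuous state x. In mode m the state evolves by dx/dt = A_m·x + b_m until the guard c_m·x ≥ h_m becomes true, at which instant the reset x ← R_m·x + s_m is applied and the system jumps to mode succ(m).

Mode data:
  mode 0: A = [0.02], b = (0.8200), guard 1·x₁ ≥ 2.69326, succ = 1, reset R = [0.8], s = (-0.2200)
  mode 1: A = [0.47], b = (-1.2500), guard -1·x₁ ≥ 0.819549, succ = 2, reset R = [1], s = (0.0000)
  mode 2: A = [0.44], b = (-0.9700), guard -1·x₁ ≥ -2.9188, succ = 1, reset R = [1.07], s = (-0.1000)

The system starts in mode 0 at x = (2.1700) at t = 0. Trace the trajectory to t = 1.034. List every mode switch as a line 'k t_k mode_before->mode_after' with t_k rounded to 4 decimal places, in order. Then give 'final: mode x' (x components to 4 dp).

1 0.6024 0->1
final: 1 1.7716

Mode 0: guard c·x = 2.6933 hit at Δt = 0.6024 (t = 0.6024), x⁻ = (2.6933) → reset → x⁺ = (1.9346), jump to mode 1
Mode 1: flow for 0.4316 to horizon, guard not reached → x = (1.7716)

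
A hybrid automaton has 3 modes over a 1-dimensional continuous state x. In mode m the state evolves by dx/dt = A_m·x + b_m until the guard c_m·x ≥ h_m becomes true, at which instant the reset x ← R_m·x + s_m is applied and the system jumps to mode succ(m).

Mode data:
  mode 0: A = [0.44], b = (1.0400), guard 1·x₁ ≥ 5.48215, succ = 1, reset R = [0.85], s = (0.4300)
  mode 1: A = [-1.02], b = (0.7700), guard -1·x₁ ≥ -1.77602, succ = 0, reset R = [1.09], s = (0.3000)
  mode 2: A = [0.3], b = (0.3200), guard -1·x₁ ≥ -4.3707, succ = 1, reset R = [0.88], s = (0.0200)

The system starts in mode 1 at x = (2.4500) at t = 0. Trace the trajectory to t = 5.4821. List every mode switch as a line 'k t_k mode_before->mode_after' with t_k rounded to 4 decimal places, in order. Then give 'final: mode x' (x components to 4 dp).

1 0.4969 1->0
2 1.7106 0->1
3 3.1281 1->0
4 4.3418 0->1
final: 1 2.1096

Mode 1: guard c·x = -1.7760 hit at Δt = 0.4969 (t = 0.4969), x⁻ = (1.7760) → reset → x⁺ = (2.2359), jump to mode 0
Mode 0: guard c·x = 5.4821 hit at Δt = 1.2137 (t = 1.7106), x⁻ = (5.4821) → reset → x⁺ = (5.0898), jump to mode 1
Mode 1: guard c·x = -1.7760 hit at Δt = 1.4175 (t = 3.1281), x⁻ = (1.7760) → reset → x⁺ = (2.2359), jump to mode 0
Mode 0: guard c·x = 5.4821 hit at Δt = 1.2137 (t = 4.3418), x⁻ = (5.4822) → reset → x⁺ = (5.0898), jump to mode 1
Mode 1: flow for 1.1403 to horizon, guard not reached → x = (2.1096)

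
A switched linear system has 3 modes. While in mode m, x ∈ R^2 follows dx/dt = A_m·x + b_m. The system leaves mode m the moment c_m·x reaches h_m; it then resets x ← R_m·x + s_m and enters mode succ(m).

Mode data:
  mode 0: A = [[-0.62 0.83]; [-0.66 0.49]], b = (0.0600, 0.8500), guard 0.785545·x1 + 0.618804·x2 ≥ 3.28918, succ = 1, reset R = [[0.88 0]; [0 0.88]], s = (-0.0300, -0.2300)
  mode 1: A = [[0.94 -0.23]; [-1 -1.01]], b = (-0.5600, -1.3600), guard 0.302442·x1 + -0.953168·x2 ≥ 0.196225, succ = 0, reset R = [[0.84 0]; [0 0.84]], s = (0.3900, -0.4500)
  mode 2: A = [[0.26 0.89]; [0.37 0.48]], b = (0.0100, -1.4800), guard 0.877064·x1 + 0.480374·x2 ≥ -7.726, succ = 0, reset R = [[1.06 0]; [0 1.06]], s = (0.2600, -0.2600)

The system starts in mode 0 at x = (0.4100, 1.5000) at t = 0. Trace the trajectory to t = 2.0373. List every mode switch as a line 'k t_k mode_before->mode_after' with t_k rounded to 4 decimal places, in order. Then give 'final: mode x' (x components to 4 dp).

1 1.1837 0->1
2 1.6187 1->0
final: 0 1.5316 -0.2764

Mode 0: guard c·x = 3.2892 hit at Δt = 1.1837 (t = 1.1837), x⁻ = (1.8713, 2.9399) → reset → x⁺ = (1.6167, 2.3571), jump to mode 1
Mode 1: guard c·x = 0.1962 hit at Δt = 0.4350 (t = 1.6187), x⁻ = (1.9601, 0.4161) → reset → x⁺ = (2.0365, -0.1005), jump to mode 0
Mode 0: flow for 0.4186 to horizon, guard not reached → x = (1.5316, -0.2764)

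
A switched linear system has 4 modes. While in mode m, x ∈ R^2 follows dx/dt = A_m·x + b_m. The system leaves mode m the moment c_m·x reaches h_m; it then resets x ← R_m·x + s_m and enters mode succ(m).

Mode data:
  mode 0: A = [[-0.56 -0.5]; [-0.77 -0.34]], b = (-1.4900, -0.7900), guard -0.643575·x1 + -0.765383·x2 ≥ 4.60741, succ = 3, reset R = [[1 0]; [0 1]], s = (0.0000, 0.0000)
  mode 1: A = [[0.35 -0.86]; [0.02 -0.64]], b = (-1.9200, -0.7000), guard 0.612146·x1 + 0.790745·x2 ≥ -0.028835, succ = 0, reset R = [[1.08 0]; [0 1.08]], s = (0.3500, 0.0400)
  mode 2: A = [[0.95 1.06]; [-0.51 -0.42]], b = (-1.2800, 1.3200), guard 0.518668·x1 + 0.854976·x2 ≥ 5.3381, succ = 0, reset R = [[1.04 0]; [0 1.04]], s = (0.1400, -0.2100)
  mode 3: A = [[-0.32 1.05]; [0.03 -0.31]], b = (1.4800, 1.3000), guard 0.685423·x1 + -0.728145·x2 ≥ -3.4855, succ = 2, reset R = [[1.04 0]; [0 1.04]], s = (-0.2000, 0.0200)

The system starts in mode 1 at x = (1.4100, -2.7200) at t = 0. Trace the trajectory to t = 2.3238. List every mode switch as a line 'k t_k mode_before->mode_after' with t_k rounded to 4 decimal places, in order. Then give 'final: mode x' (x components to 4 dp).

1 1.3384 1->0
final: 0 1.4829 -3.2508

Mode 1: guard c·x = -0.0288 hit at Δt = 1.3384 (t = 1.3384), x⁻ = (2.2130, -1.7496) → reset → x⁺ = (2.7400, -1.8496), jump to mode 0
Mode 0: flow for 0.9854 to horizon, guard not reached → x = (1.4829, -3.2508)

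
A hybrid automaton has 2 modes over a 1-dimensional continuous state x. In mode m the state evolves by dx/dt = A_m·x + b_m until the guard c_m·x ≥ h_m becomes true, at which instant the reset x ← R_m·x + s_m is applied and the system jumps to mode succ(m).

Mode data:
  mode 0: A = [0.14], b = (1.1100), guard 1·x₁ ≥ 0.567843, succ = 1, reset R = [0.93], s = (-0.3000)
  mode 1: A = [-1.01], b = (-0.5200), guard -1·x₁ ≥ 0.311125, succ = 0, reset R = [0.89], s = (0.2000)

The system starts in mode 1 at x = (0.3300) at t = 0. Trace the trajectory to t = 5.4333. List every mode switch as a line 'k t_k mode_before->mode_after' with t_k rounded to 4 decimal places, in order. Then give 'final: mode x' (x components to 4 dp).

1 1.4083 1->0
2 1.9720 0->1
3 3.2530 1->0
4 3.8167 0->1
5 5.0978 1->0
final: 0 0.3007

Mode 1: guard c·x = 0.3111 hit at Δt = 1.4083 (t = 1.4083), x⁻ = (-0.3111) → reset → x⁺ = (-0.0769), jump to mode 0
Mode 0: guard c·x = 0.5678 hit at Δt = 0.5637 (t = 1.9720), x⁻ = (0.5678) → reset → x⁺ = (0.2281), jump to mode 1
Mode 1: guard c·x = 0.3111 hit at Δt = 1.2810 (t = 3.2530), x⁻ = (-0.3111) → reset → x⁺ = (-0.0769), jump to mode 0
Mode 0: guard c·x = 0.5678 hit at Δt = 0.5637 (t = 3.8167), x⁻ = (0.5678) → reset → x⁺ = (0.2281), jump to mode 1
Mode 1: guard c·x = 0.3111 hit at Δt = 1.2810 (t = 5.0978), x⁻ = (-0.3111) → reset → x⁺ = (-0.0769), jump to mode 0
Mode 0: flow for 0.3355 to horizon, guard not reached → x = (0.3007)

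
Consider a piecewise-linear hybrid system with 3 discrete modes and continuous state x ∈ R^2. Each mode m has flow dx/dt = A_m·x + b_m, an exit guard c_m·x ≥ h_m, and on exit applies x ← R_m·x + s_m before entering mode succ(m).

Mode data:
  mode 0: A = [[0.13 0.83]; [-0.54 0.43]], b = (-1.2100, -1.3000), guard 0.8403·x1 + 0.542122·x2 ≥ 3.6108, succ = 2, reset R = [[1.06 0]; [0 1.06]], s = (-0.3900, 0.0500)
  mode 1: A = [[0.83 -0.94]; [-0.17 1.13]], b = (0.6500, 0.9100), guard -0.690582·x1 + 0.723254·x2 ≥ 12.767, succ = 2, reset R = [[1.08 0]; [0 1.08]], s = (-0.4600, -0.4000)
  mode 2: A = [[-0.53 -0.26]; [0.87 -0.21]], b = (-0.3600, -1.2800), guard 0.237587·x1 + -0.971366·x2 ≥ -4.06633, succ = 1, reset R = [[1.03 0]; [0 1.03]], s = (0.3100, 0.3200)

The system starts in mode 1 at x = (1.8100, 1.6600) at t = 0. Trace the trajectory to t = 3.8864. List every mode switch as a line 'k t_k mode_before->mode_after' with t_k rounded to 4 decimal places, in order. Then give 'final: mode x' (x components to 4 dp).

1 1.5689 1->2
2 2.9119 2->1
3 3.4482 1->2
final: 2 -9.9389 2.7580

Mode 1: guard c·x = 12.7670 hit at Δt = 1.5689 (t = 1.5689), x⁻ = (-4.9624, 12.9139) → reset → x⁺ = (-5.8194, 13.5470), jump to mode 2
Mode 2: guard c·x = -4.0663 hit at Δt = 1.3430 (t = 2.9119), x⁻ = (-5.0246, 2.9572) → reset → x⁺ = (-4.8654, 3.3659), jump to mode 1
Mode 1: guard c·x = 12.7670 hit at Δt = 0.5363 (t = 3.4482), x⁻ = (-10.4068, 7.7154) → reset → x⁺ = (-11.6994, 7.9327), jump to mode 2
Mode 2: flow for 0.4382 to horizon, guard not reached → x = (-9.9389, 2.7580)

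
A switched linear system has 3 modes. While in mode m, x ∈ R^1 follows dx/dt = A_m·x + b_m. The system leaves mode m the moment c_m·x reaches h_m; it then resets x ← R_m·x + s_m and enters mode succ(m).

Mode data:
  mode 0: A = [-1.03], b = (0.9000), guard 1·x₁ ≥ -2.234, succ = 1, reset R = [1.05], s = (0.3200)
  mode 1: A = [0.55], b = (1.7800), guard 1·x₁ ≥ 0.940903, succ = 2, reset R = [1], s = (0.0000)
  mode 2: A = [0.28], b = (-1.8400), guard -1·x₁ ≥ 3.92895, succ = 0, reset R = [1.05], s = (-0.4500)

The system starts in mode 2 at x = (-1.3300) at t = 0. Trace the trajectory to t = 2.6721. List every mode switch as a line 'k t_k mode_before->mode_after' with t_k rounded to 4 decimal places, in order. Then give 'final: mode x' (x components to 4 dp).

1 1.0156 2->0
2 1.5608 0->1
final: 1 -1.0055

Mode 2: guard c·x = 3.9289 hit at Δt = 1.0156 (t = 1.0156), x⁻ = (-3.9289) → reset → x⁺ = (-4.5754), jump to mode 0
Mode 0: guard c·x = -2.2340 hit at Δt = 0.5452 (t = 1.5608), x⁻ = (-2.2340) → reset → x⁺ = (-2.0257), jump to mode 1
Mode 1: flow for 1.1113 to horizon, guard not reached → x = (-1.0055)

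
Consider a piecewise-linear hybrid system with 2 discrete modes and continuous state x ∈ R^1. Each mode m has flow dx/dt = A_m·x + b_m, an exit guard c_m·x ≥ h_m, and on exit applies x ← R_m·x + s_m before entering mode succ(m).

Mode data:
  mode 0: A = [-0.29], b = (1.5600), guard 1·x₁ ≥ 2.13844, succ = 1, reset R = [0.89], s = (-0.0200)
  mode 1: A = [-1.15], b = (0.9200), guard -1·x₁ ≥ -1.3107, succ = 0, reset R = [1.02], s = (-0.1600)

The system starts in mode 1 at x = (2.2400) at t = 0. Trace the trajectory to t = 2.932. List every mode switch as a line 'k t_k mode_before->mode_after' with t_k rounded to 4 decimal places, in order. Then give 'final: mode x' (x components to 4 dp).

1 0.9014 1->0
2 1.7973 0->1
3 2.4511 1->0
final: 0 1.7239

Mode 1: guard c·x = -1.3107 hit at Δt = 0.9014 (t = 0.9014), x⁻ = (1.3107) → reset → x⁺ = (1.1769), jump to mode 0
Mode 0: guard c·x = 2.1384 hit at Δt = 0.8959 (t = 1.7973), x⁻ = (2.1384) → reset → x⁺ = (1.8832), jump to mode 1
Mode 1: guard c·x = -1.3107 hit at Δt = 0.6538 (t = 2.4511), x⁻ = (1.3107) → reset → x⁺ = (1.1769), jump to mode 0
Mode 0: flow for 0.4809 to horizon, guard not reached → x = (1.7239)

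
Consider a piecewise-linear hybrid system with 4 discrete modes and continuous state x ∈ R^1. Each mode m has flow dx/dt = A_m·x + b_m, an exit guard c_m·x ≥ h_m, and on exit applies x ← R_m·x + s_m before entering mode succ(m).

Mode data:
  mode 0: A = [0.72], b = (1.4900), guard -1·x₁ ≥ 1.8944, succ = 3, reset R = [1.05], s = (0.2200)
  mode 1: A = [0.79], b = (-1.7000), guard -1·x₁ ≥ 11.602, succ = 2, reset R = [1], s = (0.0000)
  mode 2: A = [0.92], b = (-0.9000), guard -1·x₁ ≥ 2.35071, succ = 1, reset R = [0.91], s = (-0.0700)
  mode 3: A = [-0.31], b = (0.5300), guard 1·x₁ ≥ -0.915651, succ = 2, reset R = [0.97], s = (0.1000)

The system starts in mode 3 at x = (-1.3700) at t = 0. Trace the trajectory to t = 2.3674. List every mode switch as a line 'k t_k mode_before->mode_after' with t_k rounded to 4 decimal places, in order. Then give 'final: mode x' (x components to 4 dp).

Mode 3: guard c·x = -0.9157 hit at Δt = 0.5149 (t = 0.5149), x⁻ = (-0.9157) → reset → x⁺ = (-0.7882), jump to mode 2
Mode 2: guard c·x = 2.3507 hit at Δt = 0.6888 (t = 1.2037), x⁻ = (-2.3507) → reset → x⁺ = (-2.2091), jump to mode 1
Mode 1: flow for 1.1637 to horizon, guard not reached → x = (-8.7838)

1 0.5149 3->2
2 1.2037 2->1
final: 1 -8.7838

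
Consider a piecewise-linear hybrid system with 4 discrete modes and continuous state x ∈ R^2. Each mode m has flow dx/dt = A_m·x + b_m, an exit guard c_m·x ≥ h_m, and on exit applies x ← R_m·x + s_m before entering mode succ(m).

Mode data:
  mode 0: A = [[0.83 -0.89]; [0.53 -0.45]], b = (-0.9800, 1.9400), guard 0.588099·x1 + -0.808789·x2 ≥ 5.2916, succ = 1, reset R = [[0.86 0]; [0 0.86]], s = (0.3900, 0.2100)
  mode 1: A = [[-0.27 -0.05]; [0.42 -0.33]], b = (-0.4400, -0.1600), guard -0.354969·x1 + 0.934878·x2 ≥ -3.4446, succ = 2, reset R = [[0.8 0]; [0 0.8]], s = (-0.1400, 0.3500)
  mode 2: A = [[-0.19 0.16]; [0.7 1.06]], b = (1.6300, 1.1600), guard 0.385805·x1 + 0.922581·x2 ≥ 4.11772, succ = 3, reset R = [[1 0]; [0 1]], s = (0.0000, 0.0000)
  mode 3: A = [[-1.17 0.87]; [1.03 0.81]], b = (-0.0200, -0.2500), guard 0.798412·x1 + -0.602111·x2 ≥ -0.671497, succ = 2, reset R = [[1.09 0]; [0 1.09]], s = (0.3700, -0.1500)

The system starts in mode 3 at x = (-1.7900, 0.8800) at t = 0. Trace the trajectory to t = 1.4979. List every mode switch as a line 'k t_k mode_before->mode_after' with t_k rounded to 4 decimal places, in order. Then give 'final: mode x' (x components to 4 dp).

Mode 3: guard c·x = -0.6715 hit at Δt = 0.6473 (t = 0.6473), x⁻ = (-0.6549, 0.2468) → reset → x⁺ = (-0.3439, 0.1190), jump to mode 2
Mode 2: flow for 0.8506 to horizon, guard not reached → x = (1.1062, 2.1567)

1 0.6473 3->2
final: 2 1.1062 2.1567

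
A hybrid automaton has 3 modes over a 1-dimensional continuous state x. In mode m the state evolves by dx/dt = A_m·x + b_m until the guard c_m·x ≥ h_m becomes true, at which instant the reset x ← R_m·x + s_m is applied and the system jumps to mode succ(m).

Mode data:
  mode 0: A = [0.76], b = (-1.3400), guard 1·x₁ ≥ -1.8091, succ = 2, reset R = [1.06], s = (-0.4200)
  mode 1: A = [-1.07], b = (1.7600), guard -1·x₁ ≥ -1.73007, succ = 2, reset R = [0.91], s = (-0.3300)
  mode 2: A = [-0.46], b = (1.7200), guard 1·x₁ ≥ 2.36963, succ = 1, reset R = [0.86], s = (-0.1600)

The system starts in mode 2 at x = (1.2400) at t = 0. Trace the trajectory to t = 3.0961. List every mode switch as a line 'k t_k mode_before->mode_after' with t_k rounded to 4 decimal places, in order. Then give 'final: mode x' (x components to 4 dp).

Mode 2: guard c·x = 2.3696 hit at Δt = 1.3076 (t = 1.3076), x⁻ = (2.3696) → reset → x⁺ = (1.8779), jump to mode 1
Mode 1: guard c·x = -1.7301 hit at Δt = 0.9402 (t = 2.2478), x⁻ = (1.7301) → reset → x⁺ = (1.2444), jump to mode 2
Mode 2: flow for 0.8483 to horizon, guard not reached → x = (2.0504)

1 1.3076 2->1
2 2.2478 1->2
final: 2 2.0504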